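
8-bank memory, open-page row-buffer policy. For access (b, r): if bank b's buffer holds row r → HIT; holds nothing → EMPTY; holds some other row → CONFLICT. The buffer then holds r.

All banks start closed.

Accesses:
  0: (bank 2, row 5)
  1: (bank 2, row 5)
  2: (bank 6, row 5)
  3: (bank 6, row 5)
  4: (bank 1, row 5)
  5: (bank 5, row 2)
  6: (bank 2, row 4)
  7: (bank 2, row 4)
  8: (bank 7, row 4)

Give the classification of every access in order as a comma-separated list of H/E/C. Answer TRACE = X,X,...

step 0: bank2 None->5 [EMPTY]
step 1: bank2 5->5 [HIT]
step 2: bank6 None->5 [EMPTY]
step 3: bank6 5->5 [HIT]
step 4: bank1 None->5 [EMPTY]
step 5: bank5 None->2 [EMPTY]
step 6: bank2 5->4 [CONFLICT]
step 7: bank2 4->4 [HIT]
step 8: bank7 None->4 [EMPTY]

TRACE = E,H,E,H,E,E,C,H,E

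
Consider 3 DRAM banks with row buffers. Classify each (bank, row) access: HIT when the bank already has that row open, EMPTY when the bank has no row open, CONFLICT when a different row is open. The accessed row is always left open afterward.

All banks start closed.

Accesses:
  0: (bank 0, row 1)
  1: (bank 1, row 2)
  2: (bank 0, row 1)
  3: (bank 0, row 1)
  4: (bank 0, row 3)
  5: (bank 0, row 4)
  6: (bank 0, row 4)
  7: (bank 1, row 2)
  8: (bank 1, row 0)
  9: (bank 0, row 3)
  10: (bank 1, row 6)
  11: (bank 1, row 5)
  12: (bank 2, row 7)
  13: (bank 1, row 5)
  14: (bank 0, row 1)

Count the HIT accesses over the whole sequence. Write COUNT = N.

step 0: bank0 None->1 [EMPTY]
step 1: bank1 None->2 [EMPTY]
step 2: bank0 1->1 [HIT]
step 3: bank0 1->1 [HIT]
step 4: bank0 1->3 [CONFLICT]
step 5: bank0 3->4 [CONFLICT]
step 6: bank0 4->4 [HIT]
step 7: bank1 2->2 [HIT]
step 8: bank1 2->0 [CONFLICT]
step 9: bank0 4->3 [CONFLICT]
step 10: bank1 0->6 [CONFLICT]
step 11: bank1 6->5 [CONFLICT]
step 12: bank2 None->7 [EMPTY]
step 13: bank1 5->5 [HIT]
step 14: bank0 3->1 [CONFLICT]

COUNT = 5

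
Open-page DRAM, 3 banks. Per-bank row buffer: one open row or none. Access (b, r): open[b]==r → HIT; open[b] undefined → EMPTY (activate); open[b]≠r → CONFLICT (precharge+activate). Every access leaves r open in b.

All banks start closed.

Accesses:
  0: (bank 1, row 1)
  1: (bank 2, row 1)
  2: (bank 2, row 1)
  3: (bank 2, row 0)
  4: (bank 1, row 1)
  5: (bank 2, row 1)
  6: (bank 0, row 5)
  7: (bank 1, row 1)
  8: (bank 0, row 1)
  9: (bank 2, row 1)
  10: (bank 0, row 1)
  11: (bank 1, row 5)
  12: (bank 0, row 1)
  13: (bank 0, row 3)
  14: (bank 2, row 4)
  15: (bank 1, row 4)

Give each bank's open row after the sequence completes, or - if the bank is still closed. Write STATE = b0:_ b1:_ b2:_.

STATE = b0:3 b1:4 b2:4

0: bank 1 row 1 — prev None → EMPTY
1: bank 2 row 1 — prev None → EMPTY
2: bank 2 row 1 — prev 1 → HIT
3: bank 2 row 0 — prev 1 → CONFLICT
4: bank 1 row 1 — prev 1 → HIT
5: bank 2 row 1 — prev 0 → CONFLICT
6: bank 0 row 5 — prev None → EMPTY
7: bank 1 row 1 — prev 1 → HIT
8: bank 0 row 1 — prev 5 → CONFLICT
9: bank 2 row 1 — prev 1 → HIT
10: bank 0 row 1 — prev 1 → HIT
11: bank 1 row 5 — prev 1 → CONFLICT
12: bank 0 row 1 — prev 1 → HIT
13: bank 0 row 3 — prev 1 → CONFLICT
14: bank 2 row 4 — prev 1 → CONFLICT
15: bank 1 row 4 — prev 5 → CONFLICT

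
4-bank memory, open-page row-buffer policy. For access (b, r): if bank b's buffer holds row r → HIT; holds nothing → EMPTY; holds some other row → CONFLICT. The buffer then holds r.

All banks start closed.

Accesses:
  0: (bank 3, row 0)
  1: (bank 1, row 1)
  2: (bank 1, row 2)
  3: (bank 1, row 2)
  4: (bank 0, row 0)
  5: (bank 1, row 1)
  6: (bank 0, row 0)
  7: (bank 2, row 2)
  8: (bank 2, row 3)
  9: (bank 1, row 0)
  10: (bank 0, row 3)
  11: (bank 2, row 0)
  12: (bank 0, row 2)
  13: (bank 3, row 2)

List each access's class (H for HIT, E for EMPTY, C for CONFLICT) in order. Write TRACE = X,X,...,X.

step 0: bank3 None->0 [EMPTY]
step 1: bank1 None->1 [EMPTY]
step 2: bank1 1->2 [CONFLICT]
step 3: bank1 2->2 [HIT]
step 4: bank0 None->0 [EMPTY]
step 5: bank1 2->1 [CONFLICT]
step 6: bank0 0->0 [HIT]
step 7: bank2 None->2 [EMPTY]
step 8: bank2 2->3 [CONFLICT]
step 9: bank1 1->0 [CONFLICT]
step 10: bank0 0->3 [CONFLICT]
step 11: bank2 3->0 [CONFLICT]
step 12: bank0 3->2 [CONFLICT]
step 13: bank3 0->2 [CONFLICT]

TRACE = E,E,C,H,E,C,H,E,C,C,C,C,C,C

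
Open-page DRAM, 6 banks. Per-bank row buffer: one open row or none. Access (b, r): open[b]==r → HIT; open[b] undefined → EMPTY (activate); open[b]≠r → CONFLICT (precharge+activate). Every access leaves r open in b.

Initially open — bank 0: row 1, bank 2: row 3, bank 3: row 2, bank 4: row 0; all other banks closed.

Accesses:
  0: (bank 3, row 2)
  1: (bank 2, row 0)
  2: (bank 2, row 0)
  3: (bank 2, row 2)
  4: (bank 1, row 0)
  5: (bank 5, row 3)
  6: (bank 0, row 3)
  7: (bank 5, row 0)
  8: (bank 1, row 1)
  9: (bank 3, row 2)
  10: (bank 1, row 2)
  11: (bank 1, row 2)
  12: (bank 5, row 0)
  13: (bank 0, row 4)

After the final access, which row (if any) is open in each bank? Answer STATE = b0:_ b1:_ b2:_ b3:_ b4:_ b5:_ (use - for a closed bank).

#0 (3,2) H  (was 2)
#1 (2,0) C  (was 3)
#2 (2,0) H  (was 0)
#3 (2,2) C  (was 0)
#4 (1,0) E
#5 (5,3) E
#6 (0,3) C  (was 1)
#7 (5,0) C  (was 3)
#8 (1,1) C  (was 0)
#9 (3,2) H  (was 2)
#10 (1,2) C  (was 1)
#11 (1,2) H  (was 2)
#12 (5,0) H  (was 0)
#13 (0,4) C  (was 3)

STATE = b0:4 b1:2 b2:2 b3:2 b4:0 b5:0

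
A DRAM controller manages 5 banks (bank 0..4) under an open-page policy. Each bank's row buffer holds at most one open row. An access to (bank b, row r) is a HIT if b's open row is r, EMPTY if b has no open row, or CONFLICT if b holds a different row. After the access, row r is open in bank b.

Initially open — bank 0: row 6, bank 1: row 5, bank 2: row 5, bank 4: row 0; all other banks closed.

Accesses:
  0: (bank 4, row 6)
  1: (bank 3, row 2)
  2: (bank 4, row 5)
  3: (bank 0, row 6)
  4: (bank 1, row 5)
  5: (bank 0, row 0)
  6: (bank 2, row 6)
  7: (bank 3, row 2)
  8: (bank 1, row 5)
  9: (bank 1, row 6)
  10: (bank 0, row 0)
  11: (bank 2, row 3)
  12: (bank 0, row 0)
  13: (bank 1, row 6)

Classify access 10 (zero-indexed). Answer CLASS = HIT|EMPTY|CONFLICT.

CLASS = HIT

0: bank 4 row 6 — prev 0 → CONFLICT
1: bank 3 row 2 — prev None → EMPTY
2: bank 4 row 5 — prev 6 → CONFLICT
3: bank 0 row 6 — prev 6 → HIT
4: bank 1 row 5 — prev 5 → HIT
5: bank 0 row 0 — prev 6 → CONFLICT
6: bank 2 row 6 — prev 5 → CONFLICT
7: bank 3 row 2 — prev 2 → HIT
8: bank 1 row 5 — prev 5 → HIT
9: bank 1 row 6 — prev 5 → CONFLICT
10: bank 0 row 0 — prev 0 → HIT
11: bank 2 row 3 — prev 6 → CONFLICT
12: bank 0 row 0 — prev 0 → HIT
13: bank 1 row 6 — prev 6 → HIT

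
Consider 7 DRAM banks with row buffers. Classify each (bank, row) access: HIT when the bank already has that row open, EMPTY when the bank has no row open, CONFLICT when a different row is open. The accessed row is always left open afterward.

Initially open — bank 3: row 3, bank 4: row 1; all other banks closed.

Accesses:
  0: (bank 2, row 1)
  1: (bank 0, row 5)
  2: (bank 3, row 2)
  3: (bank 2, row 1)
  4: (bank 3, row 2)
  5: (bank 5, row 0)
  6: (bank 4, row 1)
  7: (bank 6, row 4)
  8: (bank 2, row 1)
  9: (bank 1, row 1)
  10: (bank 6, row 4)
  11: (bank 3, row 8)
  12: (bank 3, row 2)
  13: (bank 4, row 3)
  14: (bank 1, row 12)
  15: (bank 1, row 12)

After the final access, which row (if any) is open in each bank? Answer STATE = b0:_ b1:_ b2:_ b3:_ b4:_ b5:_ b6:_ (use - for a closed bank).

0: bank 2 row 1 — prev None → EMPTY
1: bank 0 row 5 — prev None → EMPTY
2: bank 3 row 2 — prev 3 → CONFLICT
3: bank 2 row 1 — prev 1 → HIT
4: bank 3 row 2 — prev 2 → HIT
5: bank 5 row 0 — prev None → EMPTY
6: bank 4 row 1 — prev 1 → HIT
7: bank 6 row 4 — prev None → EMPTY
8: bank 2 row 1 — prev 1 → HIT
9: bank 1 row 1 — prev None → EMPTY
10: bank 6 row 4 — prev 4 → HIT
11: bank 3 row 8 — prev 2 → CONFLICT
12: bank 3 row 2 — prev 8 → CONFLICT
13: bank 4 row 3 — prev 1 → CONFLICT
14: bank 1 row 12 — prev 1 → CONFLICT
15: bank 1 row 12 — prev 12 → HIT

STATE = b0:5 b1:12 b2:1 b3:2 b4:3 b5:0 b6:4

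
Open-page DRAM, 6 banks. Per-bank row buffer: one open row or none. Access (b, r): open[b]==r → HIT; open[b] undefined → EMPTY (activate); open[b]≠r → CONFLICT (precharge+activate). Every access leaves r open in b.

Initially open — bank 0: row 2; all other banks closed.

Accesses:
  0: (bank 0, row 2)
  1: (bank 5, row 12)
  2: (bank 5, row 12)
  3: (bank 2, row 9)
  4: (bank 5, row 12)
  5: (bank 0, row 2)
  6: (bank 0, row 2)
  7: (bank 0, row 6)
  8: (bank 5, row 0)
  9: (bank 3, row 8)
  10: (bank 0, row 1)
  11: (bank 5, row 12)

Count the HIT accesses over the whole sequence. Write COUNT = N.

0: bank 0 row 2 — prev 2 → HIT
1: bank 5 row 12 — prev None → EMPTY
2: bank 5 row 12 — prev 12 → HIT
3: bank 2 row 9 — prev None → EMPTY
4: bank 5 row 12 — prev 12 → HIT
5: bank 0 row 2 — prev 2 → HIT
6: bank 0 row 2 — prev 2 → HIT
7: bank 0 row 6 — prev 2 → CONFLICT
8: bank 5 row 0 — prev 12 → CONFLICT
9: bank 3 row 8 — prev None → EMPTY
10: bank 0 row 1 — prev 6 → CONFLICT
11: bank 5 row 12 — prev 0 → CONFLICT

COUNT = 5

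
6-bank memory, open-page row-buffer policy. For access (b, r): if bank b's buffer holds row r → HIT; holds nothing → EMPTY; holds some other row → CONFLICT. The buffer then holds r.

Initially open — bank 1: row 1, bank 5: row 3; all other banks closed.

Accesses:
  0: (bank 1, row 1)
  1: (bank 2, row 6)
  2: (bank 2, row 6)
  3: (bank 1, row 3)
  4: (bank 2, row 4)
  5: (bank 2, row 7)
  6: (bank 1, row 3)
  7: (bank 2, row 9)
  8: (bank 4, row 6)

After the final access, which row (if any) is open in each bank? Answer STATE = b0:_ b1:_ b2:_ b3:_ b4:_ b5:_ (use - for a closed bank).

0: bank 1 row 1 — prev 1 → HIT
1: bank 2 row 6 — prev None → EMPTY
2: bank 2 row 6 — prev 6 → HIT
3: bank 1 row 3 — prev 1 → CONFLICT
4: bank 2 row 4 — prev 6 → CONFLICT
5: bank 2 row 7 — prev 4 → CONFLICT
6: bank 1 row 3 — prev 3 → HIT
7: bank 2 row 9 — prev 7 → CONFLICT
8: bank 4 row 6 — prev None → EMPTY

STATE = b0:- b1:3 b2:9 b3:- b4:6 b5:3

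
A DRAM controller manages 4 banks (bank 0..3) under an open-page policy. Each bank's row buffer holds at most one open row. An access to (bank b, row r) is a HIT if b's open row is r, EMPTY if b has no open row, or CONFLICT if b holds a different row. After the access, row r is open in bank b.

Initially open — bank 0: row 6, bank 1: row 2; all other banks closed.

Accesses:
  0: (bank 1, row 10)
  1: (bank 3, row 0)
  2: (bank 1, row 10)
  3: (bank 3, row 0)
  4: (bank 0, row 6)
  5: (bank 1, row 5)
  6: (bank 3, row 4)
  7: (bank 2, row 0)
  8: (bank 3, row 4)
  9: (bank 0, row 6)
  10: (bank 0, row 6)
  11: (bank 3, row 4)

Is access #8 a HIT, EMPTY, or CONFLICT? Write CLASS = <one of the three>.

  [0] b1 r10: had r2 ⇒ C
  [1] b3 r0: no row ⇒ E
  [2] b1 r10: had r10 ⇒ H
  [3] b3 r0: had r0 ⇒ H
  [4] b0 r6: had r6 ⇒ H
  [5] b1 r5: had r10 ⇒ C
  [6] b3 r4: had r0 ⇒ C
  [7] b2 r0: no row ⇒ E
  [8] b3 r4: had r4 ⇒ H
  [9] b0 r6: had r6 ⇒ H
  [10] b0 r6: had r6 ⇒ H
  [11] b3 r4: had r4 ⇒ H

CLASS = HIT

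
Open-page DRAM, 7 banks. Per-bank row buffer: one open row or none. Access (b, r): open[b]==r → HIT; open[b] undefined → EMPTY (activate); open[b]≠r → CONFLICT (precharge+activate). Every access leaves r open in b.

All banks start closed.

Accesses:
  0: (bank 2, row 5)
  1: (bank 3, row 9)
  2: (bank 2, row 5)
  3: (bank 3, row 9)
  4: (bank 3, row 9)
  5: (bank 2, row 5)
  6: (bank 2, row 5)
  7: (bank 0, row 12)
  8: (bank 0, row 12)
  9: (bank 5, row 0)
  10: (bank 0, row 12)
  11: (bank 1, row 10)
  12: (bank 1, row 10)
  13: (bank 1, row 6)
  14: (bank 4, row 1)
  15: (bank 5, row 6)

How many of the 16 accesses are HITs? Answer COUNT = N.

0: bank 2 row 5 — prev None → EMPTY
1: bank 3 row 9 — prev None → EMPTY
2: bank 2 row 5 — prev 5 → HIT
3: bank 3 row 9 — prev 9 → HIT
4: bank 3 row 9 — prev 9 → HIT
5: bank 2 row 5 — prev 5 → HIT
6: bank 2 row 5 — prev 5 → HIT
7: bank 0 row 12 — prev None → EMPTY
8: bank 0 row 12 — prev 12 → HIT
9: bank 5 row 0 — prev None → EMPTY
10: bank 0 row 12 — prev 12 → HIT
11: bank 1 row 10 — prev None → EMPTY
12: bank 1 row 10 — prev 10 → HIT
13: bank 1 row 6 — prev 10 → CONFLICT
14: bank 4 row 1 — prev None → EMPTY
15: bank 5 row 6 — prev 0 → CONFLICT

COUNT = 8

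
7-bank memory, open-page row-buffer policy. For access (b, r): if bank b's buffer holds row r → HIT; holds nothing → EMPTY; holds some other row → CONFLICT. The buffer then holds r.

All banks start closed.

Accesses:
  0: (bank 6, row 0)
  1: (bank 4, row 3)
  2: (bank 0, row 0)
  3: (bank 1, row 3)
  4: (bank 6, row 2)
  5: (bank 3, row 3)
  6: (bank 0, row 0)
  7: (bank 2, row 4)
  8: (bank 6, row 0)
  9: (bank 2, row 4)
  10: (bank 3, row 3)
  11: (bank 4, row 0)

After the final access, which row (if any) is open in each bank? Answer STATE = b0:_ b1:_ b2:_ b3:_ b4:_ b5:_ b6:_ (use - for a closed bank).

step 0: bank6 None->0 [EMPTY]
step 1: bank4 None->3 [EMPTY]
step 2: bank0 None->0 [EMPTY]
step 3: bank1 None->3 [EMPTY]
step 4: bank6 0->2 [CONFLICT]
step 5: bank3 None->3 [EMPTY]
step 6: bank0 0->0 [HIT]
step 7: bank2 None->4 [EMPTY]
step 8: bank6 2->0 [CONFLICT]
step 9: bank2 4->4 [HIT]
step 10: bank3 3->3 [HIT]
step 11: bank4 3->0 [CONFLICT]

STATE = b0:0 b1:3 b2:4 b3:3 b4:0 b5:- b6:0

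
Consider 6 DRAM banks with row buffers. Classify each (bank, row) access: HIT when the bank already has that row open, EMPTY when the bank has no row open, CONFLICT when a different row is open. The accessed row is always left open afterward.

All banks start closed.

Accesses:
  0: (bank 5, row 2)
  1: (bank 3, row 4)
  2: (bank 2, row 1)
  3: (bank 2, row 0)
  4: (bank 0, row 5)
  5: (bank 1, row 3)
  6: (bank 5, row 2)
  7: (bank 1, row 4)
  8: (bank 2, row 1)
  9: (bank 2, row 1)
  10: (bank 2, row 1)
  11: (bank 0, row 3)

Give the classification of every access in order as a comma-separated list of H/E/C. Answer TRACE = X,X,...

TRACE = E,E,E,C,E,E,H,C,C,H,H,C

  [0] b5 r2: no row ⇒ E
  [1] b3 r4: no row ⇒ E
  [2] b2 r1: no row ⇒ E
  [3] b2 r0: had r1 ⇒ C
  [4] b0 r5: no row ⇒ E
  [5] b1 r3: no row ⇒ E
  [6] b5 r2: had r2 ⇒ H
  [7] b1 r4: had r3 ⇒ C
  [8] b2 r1: had r0 ⇒ C
  [9] b2 r1: had r1 ⇒ H
  [10] b2 r1: had r1 ⇒ H
  [11] b0 r3: had r5 ⇒ C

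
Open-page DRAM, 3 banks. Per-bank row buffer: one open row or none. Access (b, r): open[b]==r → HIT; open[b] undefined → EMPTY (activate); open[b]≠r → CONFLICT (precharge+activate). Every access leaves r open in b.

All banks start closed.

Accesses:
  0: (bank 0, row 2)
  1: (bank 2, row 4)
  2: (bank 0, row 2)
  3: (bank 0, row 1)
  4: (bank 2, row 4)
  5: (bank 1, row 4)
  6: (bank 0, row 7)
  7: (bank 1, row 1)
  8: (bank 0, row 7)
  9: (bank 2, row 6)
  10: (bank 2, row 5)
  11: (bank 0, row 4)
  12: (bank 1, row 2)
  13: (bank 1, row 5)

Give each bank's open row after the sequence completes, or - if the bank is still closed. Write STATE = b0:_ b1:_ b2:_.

STATE = b0:4 b1:5 b2:5

  [0] b0 r2: no row ⇒ E
  [1] b2 r4: no row ⇒ E
  [2] b0 r2: had r2 ⇒ H
  [3] b0 r1: had r2 ⇒ C
  [4] b2 r4: had r4 ⇒ H
  [5] b1 r4: no row ⇒ E
  [6] b0 r7: had r1 ⇒ C
  [7] b1 r1: had r4 ⇒ C
  [8] b0 r7: had r7 ⇒ H
  [9] b2 r6: had r4 ⇒ C
  [10] b2 r5: had r6 ⇒ C
  [11] b0 r4: had r7 ⇒ C
  [12] b1 r2: had r1 ⇒ C
  [13] b1 r5: had r2 ⇒ C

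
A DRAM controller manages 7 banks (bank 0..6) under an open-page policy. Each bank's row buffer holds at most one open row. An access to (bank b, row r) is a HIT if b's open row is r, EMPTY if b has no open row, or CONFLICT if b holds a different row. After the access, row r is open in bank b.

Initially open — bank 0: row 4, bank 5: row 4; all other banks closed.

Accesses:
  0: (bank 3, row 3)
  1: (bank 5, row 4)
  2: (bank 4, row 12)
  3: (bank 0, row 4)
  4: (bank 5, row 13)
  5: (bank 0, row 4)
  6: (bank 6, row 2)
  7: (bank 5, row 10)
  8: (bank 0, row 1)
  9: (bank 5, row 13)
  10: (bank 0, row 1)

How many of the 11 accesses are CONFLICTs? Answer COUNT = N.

COUNT = 4

step 0: bank3 None->3 [EMPTY]
step 1: bank5 4->4 [HIT]
step 2: bank4 None->12 [EMPTY]
step 3: bank0 4->4 [HIT]
step 4: bank5 4->13 [CONFLICT]
step 5: bank0 4->4 [HIT]
step 6: bank6 None->2 [EMPTY]
step 7: bank5 13->10 [CONFLICT]
step 8: bank0 4->1 [CONFLICT]
step 9: bank5 10->13 [CONFLICT]
step 10: bank0 1->1 [HIT]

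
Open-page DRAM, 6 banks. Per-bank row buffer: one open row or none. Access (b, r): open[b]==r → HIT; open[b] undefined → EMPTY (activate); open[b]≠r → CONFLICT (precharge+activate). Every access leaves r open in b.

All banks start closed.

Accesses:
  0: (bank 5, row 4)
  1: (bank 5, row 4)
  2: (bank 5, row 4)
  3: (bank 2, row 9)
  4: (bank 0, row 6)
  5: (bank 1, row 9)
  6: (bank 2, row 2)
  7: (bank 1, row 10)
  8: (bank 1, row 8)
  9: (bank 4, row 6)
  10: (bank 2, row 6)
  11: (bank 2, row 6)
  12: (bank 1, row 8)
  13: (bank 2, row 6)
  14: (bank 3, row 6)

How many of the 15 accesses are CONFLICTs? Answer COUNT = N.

step 0: bank5 None->4 [EMPTY]
step 1: bank5 4->4 [HIT]
step 2: bank5 4->4 [HIT]
step 3: bank2 None->9 [EMPTY]
step 4: bank0 None->6 [EMPTY]
step 5: bank1 None->9 [EMPTY]
step 6: bank2 9->2 [CONFLICT]
step 7: bank1 9->10 [CONFLICT]
step 8: bank1 10->8 [CONFLICT]
step 9: bank4 None->6 [EMPTY]
step 10: bank2 2->6 [CONFLICT]
step 11: bank2 6->6 [HIT]
step 12: bank1 8->8 [HIT]
step 13: bank2 6->6 [HIT]
step 14: bank3 None->6 [EMPTY]

COUNT = 4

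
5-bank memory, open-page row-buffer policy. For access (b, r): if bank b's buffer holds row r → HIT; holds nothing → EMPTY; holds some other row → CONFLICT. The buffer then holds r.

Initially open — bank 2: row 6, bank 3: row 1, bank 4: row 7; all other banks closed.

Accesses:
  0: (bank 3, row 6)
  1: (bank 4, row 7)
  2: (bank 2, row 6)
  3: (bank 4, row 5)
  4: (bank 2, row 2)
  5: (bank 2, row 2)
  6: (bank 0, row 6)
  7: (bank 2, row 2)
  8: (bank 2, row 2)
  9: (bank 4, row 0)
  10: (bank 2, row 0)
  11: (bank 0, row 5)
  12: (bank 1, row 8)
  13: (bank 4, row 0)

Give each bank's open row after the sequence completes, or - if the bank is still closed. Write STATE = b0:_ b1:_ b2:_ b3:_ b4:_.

STATE = b0:5 b1:8 b2:0 b3:6 b4:0

0: bank 3 row 6 — prev 1 → CONFLICT
1: bank 4 row 7 — prev 7 → HIT
2: bank 2 row 6 — prev 6 → HIT
3: bank 4 row 5 — prev 7 → CONFLICT
4: bank 2 row 2 — prev 6 → CONFLICT
5: bank 2 row 2 — prev 2 → HIT
6: bank 0 row 6 — prev None → EMPTY
7: bank 2 row 2 — prev 2 → HIT
8: bank 2 row 2 — prev 2 → HIT
9: bank 4 row 0 — prev 5 → CONFLICT
10: bank 2 row 0 — prev 2 → CONFLICT
11: bank 0 row 5 — prev 6 → CONFLICT
12: bank 1 row 8 — prev None → EMPTY
13: bank 4 row 0 — prev 0 → HIT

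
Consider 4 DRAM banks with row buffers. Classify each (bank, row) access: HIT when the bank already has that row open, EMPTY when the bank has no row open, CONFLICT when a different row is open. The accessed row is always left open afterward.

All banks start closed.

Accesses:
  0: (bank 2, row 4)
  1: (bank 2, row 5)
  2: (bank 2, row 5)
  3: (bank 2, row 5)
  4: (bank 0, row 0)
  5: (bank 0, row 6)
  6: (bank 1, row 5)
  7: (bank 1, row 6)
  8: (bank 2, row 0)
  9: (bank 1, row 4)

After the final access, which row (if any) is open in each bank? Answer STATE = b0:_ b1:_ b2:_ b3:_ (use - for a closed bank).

STATE = b0:6 b1:4 b2:0 b3:-

0: bank 2 row 4 — prev None → EMPTY
1: bank 2 row 5 — prev 4 → CONFLICT
2: bank 2 row 5 — prev 5 → HIT
3: bank 2 row 5 — prev 5 → HIT
4: bank 0 row 0 — prev None → EMPTY
5: bank 0 row 6 — prev 0 → CONFLICT
6: bank 1 row 5 — prev None → EMPTY
7: bank 1 row 6 — prev 5 → CONFLICT
8: bank 2 row 0 — prev 5 → CONFLICT
9: bank 1 row 4 — prev 6 → CONFLICT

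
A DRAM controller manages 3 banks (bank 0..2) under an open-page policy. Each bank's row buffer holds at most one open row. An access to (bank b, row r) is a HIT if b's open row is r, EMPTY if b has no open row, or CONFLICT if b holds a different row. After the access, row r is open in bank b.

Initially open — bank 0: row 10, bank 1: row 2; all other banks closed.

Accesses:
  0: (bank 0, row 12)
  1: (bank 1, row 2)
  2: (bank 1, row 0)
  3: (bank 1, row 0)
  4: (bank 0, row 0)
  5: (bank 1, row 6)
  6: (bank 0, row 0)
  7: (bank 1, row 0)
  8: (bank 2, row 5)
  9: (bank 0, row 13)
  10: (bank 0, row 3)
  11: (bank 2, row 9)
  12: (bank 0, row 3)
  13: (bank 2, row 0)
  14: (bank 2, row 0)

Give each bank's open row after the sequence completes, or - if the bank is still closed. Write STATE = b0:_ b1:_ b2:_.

#0 (0,12) C  (was 10)
#1 (1,2) H  (was 2)
#2 (1,0) C  (was 2)
#3 (1,0) H  (was 0)
#4 (0,0) C  (was 12)
#5 (1,6) C  (was 0)
#6 (0,0) H  (was 0)
#7 (1,0) C  (was 6)
#8 (2,5) E
#9 (0,13) C  (was 0)
#10 (0,3) C  (was 13)
#11 (2,9) C  (was 5)
#12 (0,3) H  (was 3)
#13 (2,0) C  (was 9)
#14 (2,0) H  (was 0)

STATE = b0:3 b1:0 b2:0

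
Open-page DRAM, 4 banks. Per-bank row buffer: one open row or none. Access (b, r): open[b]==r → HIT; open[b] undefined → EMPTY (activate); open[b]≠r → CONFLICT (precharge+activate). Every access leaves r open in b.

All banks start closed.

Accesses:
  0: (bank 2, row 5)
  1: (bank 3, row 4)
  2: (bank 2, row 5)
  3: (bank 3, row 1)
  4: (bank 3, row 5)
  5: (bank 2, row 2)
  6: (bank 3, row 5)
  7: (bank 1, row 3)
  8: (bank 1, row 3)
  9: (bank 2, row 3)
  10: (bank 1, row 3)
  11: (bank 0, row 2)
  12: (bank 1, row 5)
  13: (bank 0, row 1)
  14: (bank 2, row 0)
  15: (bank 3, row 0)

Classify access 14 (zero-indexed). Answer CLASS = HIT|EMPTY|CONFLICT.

step 0: bank2 None->5 [EMPTY]
step 1: bank3 None->4 [EMPTY]
step 2: bank2 5->5 [HIT]
step 3: bank3 4->1 [CONFLICT]
step 4: bank3 1->5 [CONFLICT]
step 5: bank2 5->2 [CONFLICT]
step 6: bank3 5->5 [HIT]
step 7: bank1 None->3 [EMPTY]
step 8: bank1 3->3 [HIT]
step 9: bank2 2->3 [CONFLICT]
step 10: bank1 3->3 [HIT]
step 11: bank0 None->2 [EMPTY]
step 12: bank1 3->5 [CONFLICT]
step 13: bank0 2->1 [CONFLICT]
step 14: bank2 3->0 [CONFLICT]
step 15: bank3 5->0 [CONFLICT]

CLASS = CONFLICT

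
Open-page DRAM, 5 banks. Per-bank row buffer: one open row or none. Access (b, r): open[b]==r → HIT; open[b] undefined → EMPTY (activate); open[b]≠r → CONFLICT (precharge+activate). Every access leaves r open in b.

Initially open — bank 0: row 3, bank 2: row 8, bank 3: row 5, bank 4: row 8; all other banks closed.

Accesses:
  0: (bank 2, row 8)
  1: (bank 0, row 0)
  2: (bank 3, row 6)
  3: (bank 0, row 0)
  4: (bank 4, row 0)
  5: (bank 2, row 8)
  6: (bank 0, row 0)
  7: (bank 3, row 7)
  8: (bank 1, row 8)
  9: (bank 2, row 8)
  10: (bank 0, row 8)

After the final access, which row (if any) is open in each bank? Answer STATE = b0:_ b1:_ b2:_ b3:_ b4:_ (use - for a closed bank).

STATE = b0:8 b1:8 b2:8 b3:7 b4:0

step 0: bank2 8->8 [HIT]
step 1: bank0 3->0 [CONFLICT]
step 2: bank3 5->6 [CONFLICT]
step 3: bank0 0->0 [HIT]
step 4: bank4 8->0 [CONFLICT]
step 5: bank2 8->8 [HIT]
step 6: bank0 0->0 [HIT]
step 7: bank3 6->7 [CONFLICT]
step 8: bank1 None->8 [EMPTY]
step 9: bank2 8->8 [HIT]
step 10: bank0 0->8 [CONFLICT]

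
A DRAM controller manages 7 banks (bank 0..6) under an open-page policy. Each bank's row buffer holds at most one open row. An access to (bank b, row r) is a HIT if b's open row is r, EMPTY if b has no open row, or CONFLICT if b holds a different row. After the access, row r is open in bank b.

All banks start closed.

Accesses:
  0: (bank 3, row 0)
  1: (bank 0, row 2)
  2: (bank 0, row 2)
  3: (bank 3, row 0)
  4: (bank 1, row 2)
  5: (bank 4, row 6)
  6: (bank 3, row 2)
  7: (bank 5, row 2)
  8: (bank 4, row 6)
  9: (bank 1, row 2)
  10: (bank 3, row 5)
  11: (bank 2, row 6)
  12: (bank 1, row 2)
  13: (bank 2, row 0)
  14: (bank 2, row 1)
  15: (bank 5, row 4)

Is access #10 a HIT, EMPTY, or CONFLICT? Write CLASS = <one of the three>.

CLASS = CONFLICT

  [0] b3 r0: no row ⇒ E
  [1] b0 r2: no row ⇒ E
  [2] b0 r2: had r2 ⇒ H
  [3] b3 r0: had r0 ⇒ H
  [4] b1 r2: no row ⇒ E
  [5] b4 r6: no row ⇒ E
  [6] b3 r2: had r0 ⇒ C
  [7] b5 r2: no row ⇒ E
  [8] b4 r6: had r6 ⇒ H
  [9] b1 r2: had r2 ⇒ H
  [10] b3 r5: had r2 ⇒ C
  [11] b2 r6: no row ⇒ E
  [12] b1 r2: had r2 ⇒ H
  [13] b2 r0: had r6 ⇒ C
  [14] b2 r1: had r0 ⇒ C
  [15] b5 r4: had r2 ⇒ C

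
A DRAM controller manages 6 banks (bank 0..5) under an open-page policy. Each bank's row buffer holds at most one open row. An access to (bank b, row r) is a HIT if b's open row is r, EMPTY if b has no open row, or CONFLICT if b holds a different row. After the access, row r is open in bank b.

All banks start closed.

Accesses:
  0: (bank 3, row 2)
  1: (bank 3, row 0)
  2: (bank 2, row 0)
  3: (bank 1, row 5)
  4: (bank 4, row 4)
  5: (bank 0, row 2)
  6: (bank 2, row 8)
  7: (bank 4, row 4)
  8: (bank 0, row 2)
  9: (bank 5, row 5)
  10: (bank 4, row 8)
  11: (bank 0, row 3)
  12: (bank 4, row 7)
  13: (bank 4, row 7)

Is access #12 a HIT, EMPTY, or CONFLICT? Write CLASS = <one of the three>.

#0 (3,2) E
#1 (3,0) C  (was 2)
#2 (2,0) E
#3 (1,5) E
#4 (4,4) E
#5 (0,2) E
#6 (2,8) C  (was 0)
#7 (4,4) H  (was 4)
#8 (0,2) H  (was 2)
#9 (5,5) E
#10 (4,8) C  (was 4)
#11 (0,3) C  (was 2)
#12 (4,7) C  (was 8)
#13 (4,7) H  (was 7)

CLASS = CONFLICT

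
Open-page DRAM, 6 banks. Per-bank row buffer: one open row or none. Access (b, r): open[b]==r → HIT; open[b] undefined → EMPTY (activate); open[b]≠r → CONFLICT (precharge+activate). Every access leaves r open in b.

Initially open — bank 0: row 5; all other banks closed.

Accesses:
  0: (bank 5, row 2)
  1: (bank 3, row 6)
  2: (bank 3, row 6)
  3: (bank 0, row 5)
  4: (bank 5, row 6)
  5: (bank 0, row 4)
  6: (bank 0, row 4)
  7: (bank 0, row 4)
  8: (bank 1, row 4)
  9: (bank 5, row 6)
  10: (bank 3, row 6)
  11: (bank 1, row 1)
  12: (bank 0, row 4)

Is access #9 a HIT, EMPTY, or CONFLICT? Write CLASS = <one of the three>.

  [0] b5 r2: no row ⇒ E
  [1] b3 r6: no row ⇒ E
  [2] b3 r6: had r6 ⇒ H
  [3] b0 r5: had r5 ⇒ H
  [4] b5 r6: had r2 ⇒ C
  [5] b0 r4: had r5 ⇒ C
  [6] b0 r4: had r4 ⇒ H
  [7] b0 r4: had r4 ⇒ H
  [8] b1 r4: no row ⇒ E
  [9] b5 r6: had r6 ⇒ H
  [10] b3 r6: had r6 ⇒ H
  [11] b1 r1: had r4 ⇒ C
  [12] b0 r4: had r4 ⇒ H

CLASS = HIT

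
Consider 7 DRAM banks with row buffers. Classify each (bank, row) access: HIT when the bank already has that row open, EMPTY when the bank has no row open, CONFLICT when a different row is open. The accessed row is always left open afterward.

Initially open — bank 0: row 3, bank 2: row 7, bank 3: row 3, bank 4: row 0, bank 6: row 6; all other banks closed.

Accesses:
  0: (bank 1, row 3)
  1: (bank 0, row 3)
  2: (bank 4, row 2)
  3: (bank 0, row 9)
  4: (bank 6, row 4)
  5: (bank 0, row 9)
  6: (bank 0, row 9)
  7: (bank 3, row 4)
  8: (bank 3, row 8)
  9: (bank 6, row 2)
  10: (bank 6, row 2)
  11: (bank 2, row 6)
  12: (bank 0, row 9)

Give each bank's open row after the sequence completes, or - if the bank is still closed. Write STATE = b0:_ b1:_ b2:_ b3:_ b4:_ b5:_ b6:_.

STATE = b0:9 b1:3 b2:6 b3:8 b4:2 b5:- b6:2

0: bank 1 row 3 — prev None → EMPTY
1: bank 0 row 3 — prev 3 → HIT
2: bank 4 row 2 — prev 0 → CONFLICT
3: bank 0 row 9 — prev 3 → CONFLICT
4: bank 6 row 4 — prev 6 → CONFLICT
5: bank 0 row 9 — prev 9 → HIT
6: bank 0 row 9 — prev 9 → HIT
7: bank 3 row 4 — prev 3 → CONFLICT
8: bank 3 row 8 — prev 4 → CONFLICT
9: bank 6 row 2 — prev 4 → CONFLICT
10: bank 6 row 2 — prev 2 → HIT
11: bank 2 row 6 — prev 7 → CONFLICT
12: bank 0 row 9 — prev 9 → HIT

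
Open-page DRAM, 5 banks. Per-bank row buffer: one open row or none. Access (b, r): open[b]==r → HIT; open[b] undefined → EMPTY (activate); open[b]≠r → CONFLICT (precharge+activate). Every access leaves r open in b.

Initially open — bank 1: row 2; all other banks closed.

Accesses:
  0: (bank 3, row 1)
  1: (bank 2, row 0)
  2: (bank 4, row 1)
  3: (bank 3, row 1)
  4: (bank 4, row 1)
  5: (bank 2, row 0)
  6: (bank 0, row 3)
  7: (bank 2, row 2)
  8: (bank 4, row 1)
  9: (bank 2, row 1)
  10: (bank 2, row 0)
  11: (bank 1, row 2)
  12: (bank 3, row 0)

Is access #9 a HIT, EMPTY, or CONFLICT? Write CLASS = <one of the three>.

CLASS = CONFLICT

0: bank 3 row 1 — prev None → EMPTY
1: bank 2 row 0 — prev None → EMPTY
2: bank 4 row 1 — prev None → EMPTY
3: bank 3 row 1 — prev 1 → HIT
4: bank 4 row 1 — prev 1 → HIT
5: bank 2 row 0 — prev 0 → HIT
6: bank 0 row 3 — prev None → EMPTY
7: bank 2 row 2 — prev 0 → CONFLICT
8: bank 4 row 1 — prev 1 → HIT
9: bank 2 row 1 — prev 2 → CONFLICT
10: bank 2 row 0 — prev 1 → CONFLICT
11: bank 1 row 2 — prev 2 → HIT
12: bank 3 row 0 — prev 1 → CONFLICT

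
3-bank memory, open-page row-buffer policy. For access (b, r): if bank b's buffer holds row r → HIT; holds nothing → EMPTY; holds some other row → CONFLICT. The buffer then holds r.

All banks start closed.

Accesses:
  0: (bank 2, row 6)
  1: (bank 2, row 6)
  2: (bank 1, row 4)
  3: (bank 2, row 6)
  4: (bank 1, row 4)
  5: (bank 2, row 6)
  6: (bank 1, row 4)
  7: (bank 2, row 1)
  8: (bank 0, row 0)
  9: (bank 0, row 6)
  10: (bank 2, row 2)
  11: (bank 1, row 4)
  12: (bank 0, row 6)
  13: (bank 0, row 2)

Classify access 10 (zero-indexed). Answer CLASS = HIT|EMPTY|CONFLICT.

CLASS = CONFLICT

#0 (2,6) E
#1 (2,6) H  (was 6)
#2 (1,4) E
#3 (2,6) H  (was 6)
#4 (1,4) H  (was 4)
#5 (2,6) H  (was 6)
#6 (1,4) H  (was 4)
#7 (2,1) C  (was 6)
#8 (0,0) E
#9 (0,6) C  (was 0)
#10 (2,2) C  (was 1)
#11 (1,4) H  (was 4)
#12 (0,6) H  (was 6)
#13 (0,2) C  (was 6)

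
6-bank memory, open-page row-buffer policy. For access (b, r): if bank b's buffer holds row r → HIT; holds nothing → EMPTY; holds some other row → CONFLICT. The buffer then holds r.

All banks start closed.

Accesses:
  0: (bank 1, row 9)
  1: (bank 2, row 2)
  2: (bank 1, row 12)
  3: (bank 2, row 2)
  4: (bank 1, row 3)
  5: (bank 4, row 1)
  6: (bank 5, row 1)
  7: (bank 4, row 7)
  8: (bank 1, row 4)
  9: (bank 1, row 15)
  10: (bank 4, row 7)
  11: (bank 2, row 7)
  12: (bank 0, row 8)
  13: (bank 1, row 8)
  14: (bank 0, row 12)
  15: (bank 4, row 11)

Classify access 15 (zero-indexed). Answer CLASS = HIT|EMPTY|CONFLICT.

#0 (1,9) E
#1 (2,2) E
#2 (1,12) C  (was 9)
#3 (2,2) H  (was 2)
#4 (1,3) C  (was 12)
#5 (4,1) E
#6 (5,1) E
#7 (4,7) C  (was 1)
#8 (1,4) C  (was 3)
#9 (1,15) C  (was 4)
#10 (4,7) H  (was 7)
#11 (2,7) C  (was 2)
#12 (0,8) E
#13 (1,8) C  (was 15)
#14 (0,12) C  (was 8)
#15 (4,11) C  (was 7)

CLASS = CONFLICT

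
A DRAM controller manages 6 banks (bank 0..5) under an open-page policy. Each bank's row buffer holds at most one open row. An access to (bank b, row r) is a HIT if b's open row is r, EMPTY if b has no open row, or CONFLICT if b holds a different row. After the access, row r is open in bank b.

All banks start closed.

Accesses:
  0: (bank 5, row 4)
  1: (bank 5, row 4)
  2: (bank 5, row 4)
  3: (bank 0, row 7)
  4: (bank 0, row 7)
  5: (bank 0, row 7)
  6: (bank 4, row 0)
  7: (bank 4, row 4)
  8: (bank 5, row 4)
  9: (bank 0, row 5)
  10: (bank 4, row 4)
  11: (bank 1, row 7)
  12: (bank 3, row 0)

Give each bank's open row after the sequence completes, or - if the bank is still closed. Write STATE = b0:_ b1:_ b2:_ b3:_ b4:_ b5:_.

STATE = b0:5 b1:7 b2:- b3:0 b4:4 b5:4

  [0] b5 r4: no row ⇒ E
  [1] b5 r4: had r4 ⇒ H
  [2] b5 r4: had r4 ⇒ H
  [3] b0 r7: no row ⇒ E
  [4] b0 r7: had r7 ⇒ H
  [5] b0 r7: had r7 ⇒ H
  [6] b4 r0: no row ⇒ E
  [7] b4 r4: had r0 ⇒ C
  [8] b5 r4: had r4 ⇒ H
  [9] b0 r5: had r7 ⇒ C
  [10] b4 r4: had r4 ⇒ H
  [11] b1 r7: no row ⇒ E
  [12] b3 r0: no row ⇒ E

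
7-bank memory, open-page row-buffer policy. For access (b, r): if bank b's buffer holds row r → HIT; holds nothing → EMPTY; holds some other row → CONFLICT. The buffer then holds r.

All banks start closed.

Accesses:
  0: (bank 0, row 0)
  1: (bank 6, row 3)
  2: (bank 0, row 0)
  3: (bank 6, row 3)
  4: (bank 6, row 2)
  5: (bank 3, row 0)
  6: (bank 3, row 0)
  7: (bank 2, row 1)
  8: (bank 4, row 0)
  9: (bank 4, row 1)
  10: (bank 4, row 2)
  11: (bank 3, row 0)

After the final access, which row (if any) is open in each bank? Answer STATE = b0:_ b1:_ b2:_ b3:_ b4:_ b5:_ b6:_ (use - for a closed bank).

STATE = b0:0 b1:- b2:1 b3:0 b4:2 b5:- b6:2

step 0: bank0 None->0 [EMPTY]
step 1: bank6 None->3 [EMPTY]
step 2: bank0 0->0 [HIT]
step 3: bank6 3->3 [HIT]
step 4: bank6 3->2 [CONFLICT]
step 5: bank3 None->0 [EMPTY]
step 6: bank3 0->0 [HIT]
step 7: bank2 None->1 [EMPTY]
step 8: bank4 None->0 [EMPTY]
step 9: bank4 0->1 [CONFLICT]
step 10: bank4 1->2 [CONFLICT]
step 11: bank3 0->0 [HIT]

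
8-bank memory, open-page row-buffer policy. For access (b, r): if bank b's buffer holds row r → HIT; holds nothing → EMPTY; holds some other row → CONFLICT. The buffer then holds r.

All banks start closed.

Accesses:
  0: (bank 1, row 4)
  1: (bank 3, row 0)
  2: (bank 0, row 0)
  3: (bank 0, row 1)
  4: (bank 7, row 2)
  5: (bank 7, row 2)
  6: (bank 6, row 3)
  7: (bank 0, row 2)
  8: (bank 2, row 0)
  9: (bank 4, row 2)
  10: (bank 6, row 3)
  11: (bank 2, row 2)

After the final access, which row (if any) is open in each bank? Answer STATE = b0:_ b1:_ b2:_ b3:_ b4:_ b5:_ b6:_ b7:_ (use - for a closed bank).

STATE = b0:2 b1:4 b2:2 b3:0 b4:2 b5:- b6:3 b7:2

  [0] b1 r4: no row ⇒ E
  [1] b3 r0: no row ⇒ E
  [2] b0 r0: no row ⇒ E
  [3] b0 r1: had r0 ⇒ C
  [4] b7 r2: no row ⇒ E
  [5] b7 r2: had r2 ⇒ H
  [6] b6 r3: no row ⇒ E
  [7] b0 r2: had r1 ⇒ C
  [8] b2 r0: no row ⇒ E
  [9] b4 r2: no row ⇒ E
  [10] b6 r3: had r3 ⇒ H
  [11] b2 r2: had r0 ⇒ C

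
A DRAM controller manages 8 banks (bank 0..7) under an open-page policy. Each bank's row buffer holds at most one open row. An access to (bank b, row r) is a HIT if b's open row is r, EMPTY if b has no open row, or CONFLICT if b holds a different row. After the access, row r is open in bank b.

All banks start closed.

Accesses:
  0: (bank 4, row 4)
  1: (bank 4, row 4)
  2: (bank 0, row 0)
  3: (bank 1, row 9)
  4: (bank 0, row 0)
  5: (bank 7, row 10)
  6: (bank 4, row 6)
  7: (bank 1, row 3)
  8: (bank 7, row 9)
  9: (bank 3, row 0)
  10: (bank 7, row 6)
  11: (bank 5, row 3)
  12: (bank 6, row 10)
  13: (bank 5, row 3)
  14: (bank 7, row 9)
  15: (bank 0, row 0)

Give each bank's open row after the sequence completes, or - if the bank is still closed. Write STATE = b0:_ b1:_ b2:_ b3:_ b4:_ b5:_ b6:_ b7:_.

step 0: bank4 None->4 [EMPTY]
step 1: bank4 4->4 [HIT]
step 2: bank0 None->0 [EMPTY]
step 3: bank1 None->9 [EMPTY]
step 4: bank0 0->0 [HIT]
step 5: bank7 None->10 [EMPTY]
step 6: bank4 4->6 [CONFLICT]
step 7: bank1 9->3 [CONFLICT]
step 8: bank7 10->9 [CONFLICT]
step 9: bank3 None->0 [EMPTY]
step 10: bank7 9->6 [CONFLICT]
step 11: bank5 None->3 [EMPTY]
step 12: bank6 None->10 [EMPTY]
step 13: bank5 3->3 [HIT]
step 14: bank7 6->9 [CONFLICT]
step 15: bank0 0->0 [HIT]

STATE = b0:0 b1:3 b2:- b3:0 b4:6 b5:3 b6:10 b7:9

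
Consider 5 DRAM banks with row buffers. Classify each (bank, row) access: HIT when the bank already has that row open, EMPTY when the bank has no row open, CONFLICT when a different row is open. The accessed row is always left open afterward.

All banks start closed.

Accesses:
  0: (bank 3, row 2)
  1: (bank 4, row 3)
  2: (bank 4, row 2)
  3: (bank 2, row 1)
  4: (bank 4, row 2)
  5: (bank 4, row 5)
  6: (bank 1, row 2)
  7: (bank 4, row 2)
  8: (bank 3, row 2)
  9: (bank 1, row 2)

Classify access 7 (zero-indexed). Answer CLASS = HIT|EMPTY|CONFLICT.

#0 (3,2) E
#1 (4,3) E
#2 (4,2) C  (was 3)
#3 (2,1) E
#4 (4,2) H  (was 2)
#5 (4,5) C  (was 2)
#6 (1,2) E
#7 (4,2) C  (was 5)
#8 (3,2) H  (was 2)
#9 (1,2) H  (was 2)

CLASS = CONFLICT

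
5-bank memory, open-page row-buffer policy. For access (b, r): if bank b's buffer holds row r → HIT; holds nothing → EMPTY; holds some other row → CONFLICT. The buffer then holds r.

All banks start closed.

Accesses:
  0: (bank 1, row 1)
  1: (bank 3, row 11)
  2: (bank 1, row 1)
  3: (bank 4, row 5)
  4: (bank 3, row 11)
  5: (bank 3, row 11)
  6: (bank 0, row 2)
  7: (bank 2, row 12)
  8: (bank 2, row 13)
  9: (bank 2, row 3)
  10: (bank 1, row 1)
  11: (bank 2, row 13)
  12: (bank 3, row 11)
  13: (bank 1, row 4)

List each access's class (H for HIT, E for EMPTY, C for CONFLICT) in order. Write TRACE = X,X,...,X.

TRACE = E,E,H,E,H,H,E,E,C,C,H,C,H,C

0: bank 1 row 1 — prev None → EMPTY
1: bank 3 row 11 — prev None → EMPTY
2: bank 1 row 1 — prev 1 → HIT
3: bank 4 row 5 — prev None → EMPTY
4: bank 3 row 11 — prev 11 → HIT
5: bank 3 row 11 — prev 11 → HIT
6: bank 0 row 2 — prev None → EMPTY
7: bank 2 row 12 — prev None → EMPTY
8: bank 2 row 13 — prev 12 → CONFLICT
9: bank 2 row 3 — prev 13 → CONFLICT
10: bank 1 row 1 — prev 1 → HIT
11: bank 2 row 13 — prev 3 → CONFLICT
12: bank 3 row 11 — prev 11 → HIT
13: bank 1 row 4 — prev 1 → CONFLICT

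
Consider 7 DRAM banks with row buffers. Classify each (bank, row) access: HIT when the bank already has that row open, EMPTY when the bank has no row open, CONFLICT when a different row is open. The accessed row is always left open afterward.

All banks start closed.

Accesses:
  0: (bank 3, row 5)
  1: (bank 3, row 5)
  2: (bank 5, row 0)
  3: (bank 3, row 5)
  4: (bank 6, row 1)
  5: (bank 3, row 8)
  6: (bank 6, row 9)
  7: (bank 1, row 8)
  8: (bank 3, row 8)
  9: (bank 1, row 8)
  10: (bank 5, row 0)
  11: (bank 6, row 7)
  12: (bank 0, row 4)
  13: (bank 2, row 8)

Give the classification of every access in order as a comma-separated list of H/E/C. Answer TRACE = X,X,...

step 0: bank3 None->5 [EMPTY]
step 1: bank3 5->5 [HIT]
step 2: bank5 None->0 [EMPTY]
step 3: bank3 5->5 [HIT]
step 4: bank6 None->1 [EMPTY]
step 5: bank3 5->8 [CONFLICT]
step 6: bank6 1->9 [CONFLICT]
step 7: bank1 None->8 [EMPTY]
step 8: bank3 8->8 [HIT]
step 9: bank1 8->8 [HIT]
step 10: bank5 0->0 [HIT]
step 11: bank6 9->7 [CONFLICT]
step 12: bank0 None->4 [EMPTY]
step 13: bank2 None->8 [EMPTY]

TRACE = E,H,E,H,E,C,C,E,H,H,H,C,E,E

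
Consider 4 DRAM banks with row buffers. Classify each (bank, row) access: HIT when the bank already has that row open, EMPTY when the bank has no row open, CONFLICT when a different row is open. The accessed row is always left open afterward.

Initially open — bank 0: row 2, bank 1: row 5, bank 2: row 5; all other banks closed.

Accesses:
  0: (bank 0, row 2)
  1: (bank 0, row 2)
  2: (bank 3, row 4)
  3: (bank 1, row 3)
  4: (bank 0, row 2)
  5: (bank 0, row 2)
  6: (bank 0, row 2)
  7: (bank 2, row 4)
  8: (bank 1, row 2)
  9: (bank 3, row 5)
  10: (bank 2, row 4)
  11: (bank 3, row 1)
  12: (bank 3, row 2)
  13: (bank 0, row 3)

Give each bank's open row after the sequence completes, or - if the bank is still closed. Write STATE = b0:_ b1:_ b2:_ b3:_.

STATE = b0:3 b1:2 b2:4 b3:2

  [0] b0 r2: had r2 ⇒ H
  [1] b0 r2: had r2 ⇒ H
  [2] b3 r4: no row ⇒ E
  [3] b1 r3: had r5 ⇒ C
  [4] b0 r2: had r2 ⇒ H
  [5] b0 r2: had r2 ⇒ H
  [6] b0 r2: had r2 ⇒ H
  [7] b2 r4: had r5 ⇒ C
  [8] b1 r2: had r3 ⇒ C
  [9] b3 r5: had r4 ⇒ C
  [10] b2 r4: had r4 ⇒ H
  [11] b3 r1: had r5 ⇒ C
  [12] b3 r2: had r1 ⇒ C
  [13] b0 r3: had r2 ⇒ C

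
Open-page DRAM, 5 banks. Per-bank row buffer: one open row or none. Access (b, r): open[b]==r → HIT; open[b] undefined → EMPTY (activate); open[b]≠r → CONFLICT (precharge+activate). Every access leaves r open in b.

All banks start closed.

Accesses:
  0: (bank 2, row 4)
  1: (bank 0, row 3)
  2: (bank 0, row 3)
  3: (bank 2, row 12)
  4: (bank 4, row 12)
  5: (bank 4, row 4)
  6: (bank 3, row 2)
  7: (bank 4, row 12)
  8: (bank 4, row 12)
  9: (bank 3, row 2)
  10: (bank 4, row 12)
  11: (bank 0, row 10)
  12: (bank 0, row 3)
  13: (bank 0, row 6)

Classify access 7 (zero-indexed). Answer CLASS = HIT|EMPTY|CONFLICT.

CLASS = CONFLICT

step 0: bank2 None->4 [EMPTY]
step 1: bank0 None->3 [EMPTY]
step 2: bank0 3->3 [HIT]
step 3: bank2 4->12 [CONFLICT]
step 4: bank4 None->12 [EMPTY]
step 5: bank4 12->4 [CONFLICT]
step 6: bank3 None->2 [EMPTY]
step 7: bank4 4->12 [CONFLICT]
step 8: bank4 12->12 [HIT]
step 9: bank3 2->2 [HIT]
step 10: bank4 12->12 [HIT]
step 11: bank0 3->10 [CONFLICT]
step 12: bank0 10->3 [CONFLICT]
step 13: bank0 3->6 [CONFLICT]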